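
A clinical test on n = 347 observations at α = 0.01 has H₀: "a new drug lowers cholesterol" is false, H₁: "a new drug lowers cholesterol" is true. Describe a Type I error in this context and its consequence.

Type I error: rejecting H₀ when it is true — concluding that a new drug lowers cholesterol when in fact it is not. Consequence: approving an ineffective drug — patients take a useless medication and may skip effective alternatives.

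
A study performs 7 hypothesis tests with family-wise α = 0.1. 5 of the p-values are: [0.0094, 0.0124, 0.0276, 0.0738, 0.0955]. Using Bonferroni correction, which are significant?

Bonferroni α = 0.1/7 = 0.01429. Significant p-values: [0.0094, 0.0124]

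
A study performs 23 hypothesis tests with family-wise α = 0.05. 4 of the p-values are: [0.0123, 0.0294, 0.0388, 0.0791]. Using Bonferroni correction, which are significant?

Bonferroni α = 0.05/23 = 0.00217. None of the given p-values are significant.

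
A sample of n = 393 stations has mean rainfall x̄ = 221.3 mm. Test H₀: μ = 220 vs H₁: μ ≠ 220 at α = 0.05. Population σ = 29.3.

z = (x̄ - μ₀)/(σ/√n) = (221.3 - 220)/(29.3/√393) = 0.88. Critical value: ±1.96. Since |0.88| ≤ 1.96, Fail to reject H₀.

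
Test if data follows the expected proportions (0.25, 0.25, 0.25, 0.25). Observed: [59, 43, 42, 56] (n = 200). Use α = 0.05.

Expected: [50.0, 50.0, 50.0, 50.0]. χ² = 4.6. df = 3, critical = 7.815. Fail to reject H₀.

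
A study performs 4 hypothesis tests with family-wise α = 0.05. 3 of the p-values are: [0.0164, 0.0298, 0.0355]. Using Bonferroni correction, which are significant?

Bonferroni α = 0.05/4 = 0.0125. None of the given p-values are significant.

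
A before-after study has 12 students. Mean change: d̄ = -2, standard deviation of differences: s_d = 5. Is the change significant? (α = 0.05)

t = d̄/(s_d/√n) = -2/(5/√12) = -1.386. df = 11, critical t = ±2.201. Fail to reject H₀.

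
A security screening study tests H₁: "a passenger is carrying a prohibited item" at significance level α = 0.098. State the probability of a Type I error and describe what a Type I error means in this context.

P(Type I error) = α = 0.098. A Type I error is rejecting H₀ when H₀ is actually true (false positive) — here, concluding that a passenger is carrying a prohibited item when in fact this is not the case. Consequence: detaining an innocent passenger — delay and inconvenience.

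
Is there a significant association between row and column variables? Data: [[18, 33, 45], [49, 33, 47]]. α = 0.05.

χ² = 9.757. df = 2, critical = 5.991. Reject H₀. Variables are dependent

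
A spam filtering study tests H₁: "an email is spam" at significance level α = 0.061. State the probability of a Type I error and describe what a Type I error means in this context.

P(Type I error) = α = 0.061. A Type I error is rejecting H₀ when H₀ is actually true (false positive) — here, concluding that an email is spam when in fact this is not the case. Consequence: a legitimate email is sent to the spam folder and the user misses it.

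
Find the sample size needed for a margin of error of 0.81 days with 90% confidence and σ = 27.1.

n = (z*σ/E)² = (1.645×27.1/0.81)² = 3029.01 → n = 3030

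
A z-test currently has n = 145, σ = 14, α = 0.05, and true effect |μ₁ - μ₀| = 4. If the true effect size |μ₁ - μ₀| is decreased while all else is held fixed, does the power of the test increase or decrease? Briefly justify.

Power decreases: a smaller true effect decreases the non-centrality λ = |μ₁ - μ₀|/(σ/√n).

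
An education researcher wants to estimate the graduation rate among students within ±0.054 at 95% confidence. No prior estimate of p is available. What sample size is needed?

Conservative approach: use p = 0.5 (maximizes p(1-p) = 0.25). n = z²(0.25)/E² = 1.96²×0.25/0.054² = 329.4 → n = 330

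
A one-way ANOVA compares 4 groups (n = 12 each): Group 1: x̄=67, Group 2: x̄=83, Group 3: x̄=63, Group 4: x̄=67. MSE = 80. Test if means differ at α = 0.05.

Grand mean = 70.0. SS_between = 2832.0, MS_between = 944.0. F = 11.8, F_crit ≈ 2.816. Reject H₀.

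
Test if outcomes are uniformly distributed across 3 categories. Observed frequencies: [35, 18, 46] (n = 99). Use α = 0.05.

Expected = 33 each. χ² = Σ(O-E)²/E = 12.061. df = 2, critical value = 5.991. Reject H₀.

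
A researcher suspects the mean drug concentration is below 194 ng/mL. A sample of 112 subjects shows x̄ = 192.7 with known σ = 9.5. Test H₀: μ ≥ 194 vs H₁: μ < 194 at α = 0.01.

z = -1.448. Critical value: -2.33. Fail to reject H₀.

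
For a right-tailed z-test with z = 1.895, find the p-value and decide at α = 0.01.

p = P(Z > 1.895) = 1 - Φ(1.895) ≈ 0.029. Since p ≥ 0.01, fail to reject H₀ (not significant) at α = 0.01.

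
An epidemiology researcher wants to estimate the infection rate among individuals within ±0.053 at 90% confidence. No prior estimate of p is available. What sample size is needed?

Conservative approach: use p = 0.5 (maximizes p(1-p) = 0.25). n = z²(0.25)/E² = 1.645²×0.25/0.053² = 240.8 → n = 241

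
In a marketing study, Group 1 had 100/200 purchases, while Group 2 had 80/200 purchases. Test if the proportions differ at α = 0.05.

p̂₁ = 0.5, p̂₂ = 0.4, pooled p̂ = 0.45. z = 2.01. Critical: ±1.96. Reject H₀.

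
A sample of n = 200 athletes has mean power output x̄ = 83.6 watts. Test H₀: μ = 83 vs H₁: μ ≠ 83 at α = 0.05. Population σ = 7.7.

z = (x̄ - μ₀)/(σ/√n) = (83.6 - 83)/(7.7/√200) = 1.102. Critical value: ±1.96. Since |1.102| ≤ 1.96, Fail to reject H₀.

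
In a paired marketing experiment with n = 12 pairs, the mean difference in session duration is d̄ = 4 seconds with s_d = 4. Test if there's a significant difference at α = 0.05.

t = d̄/(s_d/√n) = 4/(4/√12) = 3.464. df = 11, critical t = ±2.201. Reject H₀.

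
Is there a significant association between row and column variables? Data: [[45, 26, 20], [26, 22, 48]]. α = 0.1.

χ² = 16.826. df = 2, critical = 4.605. Reject H₀. Variables are dependent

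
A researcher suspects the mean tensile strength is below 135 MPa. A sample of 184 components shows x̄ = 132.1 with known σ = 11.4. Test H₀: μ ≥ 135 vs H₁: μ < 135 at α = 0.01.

z = -3.451. Critical value: -2.33. Reject H₀.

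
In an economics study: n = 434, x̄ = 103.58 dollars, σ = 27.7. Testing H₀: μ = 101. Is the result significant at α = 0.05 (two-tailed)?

z = (103.58 - 101)/(27.7/√434) = 1.94. Since |z| ≤ 1.96, not significant at α = 0.05.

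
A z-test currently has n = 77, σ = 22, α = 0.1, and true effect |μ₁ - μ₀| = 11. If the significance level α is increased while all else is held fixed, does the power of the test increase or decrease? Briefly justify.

Power increases: a larger α lowers the critical value, so more of the H₁ sampling distribution falls in the rejection region.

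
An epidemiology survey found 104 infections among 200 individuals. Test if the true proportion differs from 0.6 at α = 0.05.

p̂ = 0.52, p₀ = 0.6. z = (p̂ - p₀)/√(p₀(1-p₀)/n) = -2.309. Critical: ±1.96. Reject H₀.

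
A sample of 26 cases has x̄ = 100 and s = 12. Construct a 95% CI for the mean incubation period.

CI = x̄ ± t*(s/√n) = 100 ± 2.06(12/√26) = (95.15, 104.85)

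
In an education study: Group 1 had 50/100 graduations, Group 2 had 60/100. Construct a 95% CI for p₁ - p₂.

p̂₁ = 0.5, p̂₂ = 0.6. Difference = -0.1. CI = (-0.237, 0.037)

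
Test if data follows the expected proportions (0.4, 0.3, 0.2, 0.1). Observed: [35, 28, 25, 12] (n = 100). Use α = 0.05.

Expected: [40.0, 30.0, 20.0, 10.0]. χ² = 2.408. df = 3, critical = 7.815. Fail to reject H₀.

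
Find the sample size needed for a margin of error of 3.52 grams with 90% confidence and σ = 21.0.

n = (z*σ/E)² = (1.645×21.0/3.52)² = 96.3 → n = 97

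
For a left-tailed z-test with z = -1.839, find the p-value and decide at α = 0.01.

p = P(Z < -1.839) = Φ(-1.839) ≈ 0.033. Since p ≥ 0.01, fail to reject H₀ (not significant) at α = 0.01.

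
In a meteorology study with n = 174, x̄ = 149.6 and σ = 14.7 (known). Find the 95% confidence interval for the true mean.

CI = x̄ ± z*(σ/√n) = 149.6 ± 1.96(14.7/√174) = 149.6 ± 2.18 = (147.42, 151.78)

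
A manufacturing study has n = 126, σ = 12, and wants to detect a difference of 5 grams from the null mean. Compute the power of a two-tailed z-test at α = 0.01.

SE = σ/√n = 12/√126 = 1.069. Non-centrality λ = d/SE = 5/1.069 = 4.677. Power ≈ Φ(λ - z_{α/2}) = Φ(4.677 - 2.576) = Φ(2.101) = 0.982.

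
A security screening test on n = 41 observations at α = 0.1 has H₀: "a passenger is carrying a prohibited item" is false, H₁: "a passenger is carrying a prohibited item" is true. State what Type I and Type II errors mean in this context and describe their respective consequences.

Type I (false positive): concluding that a passenger is carrying a prohibited item when it is not — detaining an innocent passenger — delay and inconvenience. Type II (false negative): failing to conclude that a passenger is carrying a prohibited item when it is — letting a prohibited item through — security breach. Which is costlier depends on domain priorities and is a judgement call rather than a statistical fact.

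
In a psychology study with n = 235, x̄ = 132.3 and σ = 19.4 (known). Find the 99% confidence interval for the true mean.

CI = x̄ ± z*(σ/√n) = 132.3 ± 2.576(19.4/√235) = 132.3 ± 3.26 = (129.04, 135.56)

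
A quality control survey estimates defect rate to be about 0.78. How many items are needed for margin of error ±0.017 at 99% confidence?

n = z²p(1-p)/E² = 2.576²×0.78×0.22/0.017² = 3940.1 → n = 3941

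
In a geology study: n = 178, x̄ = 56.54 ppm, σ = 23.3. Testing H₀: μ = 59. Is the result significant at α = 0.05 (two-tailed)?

z = (56.54 - 59)/(23.3/√178) = -1.409. Since |z| ≤ 1.96, not significant at α = 0.05.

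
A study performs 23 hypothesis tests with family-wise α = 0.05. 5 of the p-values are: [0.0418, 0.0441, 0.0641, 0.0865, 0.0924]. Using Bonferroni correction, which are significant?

Bonferroni α = 0.05/23 = 0.00217. None of the given p-values are significant.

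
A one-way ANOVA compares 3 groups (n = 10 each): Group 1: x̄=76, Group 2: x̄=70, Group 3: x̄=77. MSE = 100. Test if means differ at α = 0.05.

Grand mean = 74.33. SS_between = 286.67, MS_between = 143.33. F = 1.433, F_crit ≈ 3.354. Fail to reject H₀.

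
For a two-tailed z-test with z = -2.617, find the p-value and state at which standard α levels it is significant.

p = 2·P(Z > |-2.617|) = 2·(1 - Φ(2.617)) ≈ 0.0089. Significant at α = 0.1; Significant at α = 0.05; Significant at α = 0.01.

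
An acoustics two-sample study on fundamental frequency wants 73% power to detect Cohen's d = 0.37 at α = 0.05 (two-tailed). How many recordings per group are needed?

z_{α/2} = 1.96, z_β = Φ⁻¹(0.73) = 0.613. For small effect (d = 0.37): n per group = 2(z_{α/2} + z_β)²/d² = 2(1.96 + 0.613)²/0.37² = 96.7 → 97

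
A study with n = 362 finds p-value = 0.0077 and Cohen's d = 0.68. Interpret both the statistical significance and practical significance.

Statistically significant (p = 0.0077 < 0.05). Cohen's d = 0.68 indicates a medium effect size. Both statistical and practical significance should be considered.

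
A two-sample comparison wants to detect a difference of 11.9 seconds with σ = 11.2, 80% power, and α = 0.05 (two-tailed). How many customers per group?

n per group = 2(z_α/2 + z_β)²σ²/d² = 2×(1.96 + 0.84)²×11.2²/11.9² = 13.9 → n = 14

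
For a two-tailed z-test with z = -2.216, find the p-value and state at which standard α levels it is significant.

p = 2·P(Z > |-2.216|) = 2·(1 - Φ(2.216)) ≈ 0.0267. Significant at α = 0.1; Significant at α = 0.05.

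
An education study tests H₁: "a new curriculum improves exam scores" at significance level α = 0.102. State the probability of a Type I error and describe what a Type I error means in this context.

P(Type I error) = α = 0.102. A Type I error is rejecting H₀ when H₀ is actually true (false positive) — here, concluding that a new curriculum improves exam scores when in fact this is not the case. Consequence: adopting a curriculum that gives no real benefit — disruption for nothing.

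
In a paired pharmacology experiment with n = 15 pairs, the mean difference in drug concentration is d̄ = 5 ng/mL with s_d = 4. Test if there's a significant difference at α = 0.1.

t = d̄/(s_d/√n) = 5/(4/√15) = 4.841. df = 14, critical t = ±1.761. Reject H₀.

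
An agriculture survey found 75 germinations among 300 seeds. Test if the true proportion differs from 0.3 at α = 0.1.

p̂ = 0.25, p₀ = 0.3. z = (p̂ - p₀)/√(p₀(1-p₀)/n) = -1.89. Critical: ±1.645. Reject H₀.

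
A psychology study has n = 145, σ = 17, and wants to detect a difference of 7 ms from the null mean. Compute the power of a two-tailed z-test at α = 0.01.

SE = σ/√n = 17/√145 = 1.412. Non-centrality λ = d/SE = 7/1.412 = 4.958. Power ≈ Φ(λ - z_{α/2}) = Φ(4.958 - 2.576) = Φ(2.382) = 0.991.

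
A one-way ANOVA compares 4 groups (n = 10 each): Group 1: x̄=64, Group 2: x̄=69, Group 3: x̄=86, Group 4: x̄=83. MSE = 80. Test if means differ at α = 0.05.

Grand mean = 75.5. SS_between = 3410.0, MS_between = 1136.67. F = 14.208, F_crit ≈ 2.866. Reject H₀.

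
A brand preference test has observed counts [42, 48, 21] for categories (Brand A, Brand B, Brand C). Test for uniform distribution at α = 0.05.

Expected = 37 each. χ² = Σ(O-E)²/E = 10.865. df = 2, critical value = 5.991. Reject H₀.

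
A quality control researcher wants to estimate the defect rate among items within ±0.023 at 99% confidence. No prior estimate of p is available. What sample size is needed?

Conservative approach: use p = 0.5 (maximizes p(1-p) = 0.25). n = z²(0.25)/E² = 2.576²×0.25/0.023² = 3136.0 → n = 3136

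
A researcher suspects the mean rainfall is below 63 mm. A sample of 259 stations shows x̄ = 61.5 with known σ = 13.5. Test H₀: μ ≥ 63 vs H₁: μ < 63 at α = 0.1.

z = -1.788. Critical value: -1.28. Reject H₀.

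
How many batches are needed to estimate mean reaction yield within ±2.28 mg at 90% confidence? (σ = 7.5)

n = (z*σ/E)² = (1.645×7.5/2.28)² = 29.3 → n = 30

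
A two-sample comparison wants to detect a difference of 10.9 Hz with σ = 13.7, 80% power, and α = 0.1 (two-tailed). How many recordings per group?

n per group = 2(z_α/2 + z_β)²σ²/d² = 2×(1.645 + 0.84)²×13.7²/10.9² = 19.5 → n = 20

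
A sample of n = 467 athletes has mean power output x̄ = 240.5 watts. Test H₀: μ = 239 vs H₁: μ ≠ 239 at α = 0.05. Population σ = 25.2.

z = (x̄ - μ₀)/(σ/√n) = (240.5 - 239)/(25.2/√467) = 1.286. Critical value: ±1.96. Since |1.286| ≤ 1.96, Fail to reject H₀.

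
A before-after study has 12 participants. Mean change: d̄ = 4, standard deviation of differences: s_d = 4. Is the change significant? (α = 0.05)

t = d̄/(s_d/√n) = 4/(4/√12) = 3.464. df = 11, critical t = ±2.201. Reject H₀.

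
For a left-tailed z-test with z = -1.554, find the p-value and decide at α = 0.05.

p = P(Z < -1.554) = Φ(-1.554) ≈ 0.0601. Since p ≥ 0.05, fail to reject H₀ (not significant) at α = 0.05.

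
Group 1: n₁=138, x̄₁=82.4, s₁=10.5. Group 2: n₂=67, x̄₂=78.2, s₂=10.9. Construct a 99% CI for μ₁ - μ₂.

Difference = 4.2. SE = √(10.5²/138 + 10.9²/67) = 1.604. CI = (0.07, 8.33)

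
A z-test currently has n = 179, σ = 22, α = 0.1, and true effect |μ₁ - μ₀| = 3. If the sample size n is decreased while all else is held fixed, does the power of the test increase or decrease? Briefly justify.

Power decreases: a smaller n inflates the standard error σ/√n, pulling the sampling distribution under H₁ back toward the critical value.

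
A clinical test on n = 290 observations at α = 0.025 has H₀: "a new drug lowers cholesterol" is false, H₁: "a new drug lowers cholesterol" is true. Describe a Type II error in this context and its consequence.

Type II error: failing to reject H₀ when it is false — concluding that a new drug lowers cholesterol is not supported when in fact it is. Consequence: shelving an effective drug — patients miss out on a treatment that would have helped.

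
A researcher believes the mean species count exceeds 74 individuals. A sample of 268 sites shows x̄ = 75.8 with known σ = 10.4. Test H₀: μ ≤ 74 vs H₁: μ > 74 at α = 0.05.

z = 2.833. Critical value: 1.645. Reject H₀.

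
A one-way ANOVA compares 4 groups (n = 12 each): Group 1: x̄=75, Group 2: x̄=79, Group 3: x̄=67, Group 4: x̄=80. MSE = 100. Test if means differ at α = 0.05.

Grand mean = 75.25. SS_between = 1257.0, MS_between = 419.0. F = 4.19, F_crit ≈ 2.816. Reject H₀.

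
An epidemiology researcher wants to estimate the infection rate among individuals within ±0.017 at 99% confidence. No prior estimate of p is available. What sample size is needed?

Conservative approach: use p = 0.5 (maximizes p(1-p) = 0.25). n = z²(0.25)/E² = 2.576²×0.25/0.017² = 5740.3 → n = 5741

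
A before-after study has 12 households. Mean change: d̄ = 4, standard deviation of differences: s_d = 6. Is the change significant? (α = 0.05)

t = d̄/(s_d/√n) = 4/(6/√12) = 2.309. df = 11, critical t = ±2.201. Reject H₀.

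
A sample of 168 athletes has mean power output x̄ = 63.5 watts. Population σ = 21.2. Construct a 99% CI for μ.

CI = x̄ ± z*(σ/√n) = 63.5 ± 2.576(21.2/√168) = 63.5 ± 4.21 = (59.29, 67.71)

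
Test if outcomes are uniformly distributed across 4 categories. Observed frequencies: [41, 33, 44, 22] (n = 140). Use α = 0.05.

Expected = 35 each. χ² = Σ(O-E)²/E = 8.286. df = 3, critical value = 7.815. Reject H₀.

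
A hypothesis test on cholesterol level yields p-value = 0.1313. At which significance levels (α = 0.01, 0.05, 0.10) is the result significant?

p = 0.1313. Not significant at any of the given levels.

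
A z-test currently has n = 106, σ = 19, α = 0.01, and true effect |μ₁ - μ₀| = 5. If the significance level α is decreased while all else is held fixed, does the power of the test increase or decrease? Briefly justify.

Power decreases: a smaller α raises the critical value, so less of the H₁ sampling distribution falls in the rejection region.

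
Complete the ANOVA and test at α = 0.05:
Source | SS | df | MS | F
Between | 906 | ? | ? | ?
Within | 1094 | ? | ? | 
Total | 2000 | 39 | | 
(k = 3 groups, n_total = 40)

df_between = 2, df_within = 37. MS_between = 453.0, MS_within = 29.57. F = 15.321, F_crit ≈ 3.252. Reject H₀.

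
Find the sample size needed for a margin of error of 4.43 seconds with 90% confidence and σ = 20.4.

n = (z*σ/E)² = (1.645×20.4/4.43)² = 57.4 → n = 58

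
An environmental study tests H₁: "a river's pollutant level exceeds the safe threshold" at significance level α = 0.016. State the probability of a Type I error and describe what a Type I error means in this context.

P(Type I error) = α = 0.016. A Type I error is rejecting H₀ when H₀ is actually true (false positive) — here, concluding that a river's pollutant level exceeds the safe threshold when in fact this is not the case. Consequence: shutting down a compliant factory unnecessarily.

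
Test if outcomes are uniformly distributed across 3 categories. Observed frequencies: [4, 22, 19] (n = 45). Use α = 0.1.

Expected = 15 each. χ² = Σ(O-E)²/E = 12.4. df = 2, critical value = 4.605. Reject H₀.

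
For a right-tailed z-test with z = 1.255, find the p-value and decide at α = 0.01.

p = P(Z > 1.255) = 1 - Φ(1.255) ≈ 0.1047. Since p ≥ 0.01, fail to reject H₀ (not significant) at α = 0.01.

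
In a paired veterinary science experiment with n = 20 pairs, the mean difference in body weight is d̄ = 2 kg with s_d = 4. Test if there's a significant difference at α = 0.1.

t = d̄/(s_d/√n) = 2/(4/√20) = 2.236. df = 19, critical t = ±1.729. Reject H₀.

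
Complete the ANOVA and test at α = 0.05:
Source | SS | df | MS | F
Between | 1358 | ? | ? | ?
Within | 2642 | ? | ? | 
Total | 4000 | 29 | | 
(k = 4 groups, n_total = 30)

df_between = 3, df_within = 26. MS_between = 452.67, MS_within = 101.62. F = 4.455, F_crit ≈ 2.975. Reject H₀.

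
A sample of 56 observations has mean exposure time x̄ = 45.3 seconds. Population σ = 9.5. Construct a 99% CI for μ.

CI = x̄ ± z*(σ/√n) = 45.3 ± 2.576(9.5/√56) = 45.3 ± 3.27 = (42.03, 48.57)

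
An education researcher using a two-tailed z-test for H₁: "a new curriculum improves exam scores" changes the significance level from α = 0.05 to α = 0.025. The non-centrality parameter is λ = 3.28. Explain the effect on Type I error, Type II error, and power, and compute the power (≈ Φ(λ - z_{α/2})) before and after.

Decreasing α from 0.05 to 0.025:
• Type I error rate decreases (α is the Type I rate by definition).
• Critical value moves from z_{α/2} = 1.96 to 2.241, so power = Φ(λ - z_{α/2}) goes from Φ(3.28 - 1.96) = 0.907 to Φ(3.28 - 2.241) = 0.851.
• Type II error rate β = 1 - power therefore increases (0.093 → 0.149).
Appropriate when false positives are costly — here, adopting a curriculum that gives no real benefit — disruption for nothing.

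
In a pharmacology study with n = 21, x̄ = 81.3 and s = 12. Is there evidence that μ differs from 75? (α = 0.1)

t = (x̄ - μ₀)/(s/√n) = (81.3 - 75)/(12/√21) = 2.406. df = 20, critical t = ±1.725. Reject H₀.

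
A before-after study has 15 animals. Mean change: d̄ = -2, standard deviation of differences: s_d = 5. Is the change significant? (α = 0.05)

t = d̄/(s_d/√n) = -2/(5/√15) = -1.549. df = 14, critical t = ±2.145. Fail to reject H₀.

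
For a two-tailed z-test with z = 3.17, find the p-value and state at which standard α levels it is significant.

p = 2·P(Z > |3.17|) = 2·(1 - Φ(3.17)) ≈ 0.0015. Significant at α = 0.1; Significant at α = 0.05; Significant at α = 0.01.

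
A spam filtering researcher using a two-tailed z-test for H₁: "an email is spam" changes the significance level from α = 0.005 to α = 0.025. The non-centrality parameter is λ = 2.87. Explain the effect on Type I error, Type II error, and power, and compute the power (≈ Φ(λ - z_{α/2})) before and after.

Increasing α from 0.005 to 0.025:
• Type I error rate increases (α is the Type I rate by definition).
• Critical value moves from z_{α/2} = 2.807 to 2.241, so power = Φ(λ - z_{α/2}) goes from Φ(2.87 - 2.807) = 0.525 to Φ(2.87 - 2.241) = 0.735.
• Type II error rate β = 1 - power therefore decreases (0.475 → 0.265).
Appropriate when false negatives are costly — here, a spam email lands in the inbox.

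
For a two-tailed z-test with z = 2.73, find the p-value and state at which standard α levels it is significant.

p = 2·P(Z > |2.73|) = 2·(1 - Φ(2.73)) ≈ 0.0063. Significant at α = 0.1; Significant at α = 0.05; Significant at α = 0.01.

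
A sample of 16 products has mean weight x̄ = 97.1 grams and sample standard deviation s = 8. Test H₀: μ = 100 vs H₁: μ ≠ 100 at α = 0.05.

t = (x̄ - μ₀)/(s/√n) = (97.1 - 100)/(8/√16) = -1.45. df = 15, critical t = ±2.131. Fail to reject H₀.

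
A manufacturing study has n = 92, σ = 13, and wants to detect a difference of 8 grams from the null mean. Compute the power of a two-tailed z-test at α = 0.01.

SE = σ/√n = 13/√92 = 1.355. Non-centrality λ = d/SE = 8/1.355 = 5.903. Power ≈ Φ(λ - z_{α/2}) = Φ(5.903 - 2.576) = Φ(3.327) = 1.0.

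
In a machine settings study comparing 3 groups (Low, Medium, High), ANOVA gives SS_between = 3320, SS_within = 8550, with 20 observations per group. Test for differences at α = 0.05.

df_between = 2, df_within = 57. F = MS_between/MS_within = 1660.0/150.0 = 11.067. F_crit ≈ 3.159. Reject H₀. At least one mean differs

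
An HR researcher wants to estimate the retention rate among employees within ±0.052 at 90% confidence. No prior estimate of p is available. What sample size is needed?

Conservative approach: use p = 0.5 (maximizes p(1-p) = 0.25). n = z²(0.25)/E² = 1.645²×0.25/0.052² = 250.2 → n = 251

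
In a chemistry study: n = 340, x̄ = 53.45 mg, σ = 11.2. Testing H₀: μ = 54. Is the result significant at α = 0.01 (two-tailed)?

z = (53.45 - 54)/(11.2/√340) = -0.905. Since |z| ≤ 2.576, not significant at α = 0.01.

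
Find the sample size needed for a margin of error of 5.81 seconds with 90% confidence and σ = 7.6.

n = (z*σ/E)² = (1.645×7.6/5.81)² = 4.6 → n = 5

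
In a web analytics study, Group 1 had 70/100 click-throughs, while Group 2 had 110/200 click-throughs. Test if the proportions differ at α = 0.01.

p̂₁ = 0.7, p̂₂ = 0.55, pooled p̂ = 0.6. z = 2.5. Critical: ±2.576. Fail to reject H₀.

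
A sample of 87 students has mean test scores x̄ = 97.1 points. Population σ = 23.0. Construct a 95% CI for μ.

CI = x̄ ± z*(σ/√n) = 97.1 ± 1.96(23.0/√87) = 97.1 ± 4.83 = (92.27, 101.93)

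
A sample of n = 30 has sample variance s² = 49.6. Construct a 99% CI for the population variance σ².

df = 29. χ²_{0.005} = 52.336, χ²_{0.995} = 13.121. CI for σ² = ((n-1)s²/χ²_{α/2}, (n-1)s²/χ²_{1-α/2}) = (29·49.6/52.336, 29·49.6/13.121) = (27.48, 109.63)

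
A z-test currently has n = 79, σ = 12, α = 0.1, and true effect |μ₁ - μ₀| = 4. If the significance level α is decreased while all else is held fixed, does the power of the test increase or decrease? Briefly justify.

Power decreases: a smaller α raises the critical value, so less of the H₁ sampling distribution falls in the rejection region.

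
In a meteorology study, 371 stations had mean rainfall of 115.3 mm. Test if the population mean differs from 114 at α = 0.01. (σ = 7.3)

z = (x̄ - μ₀)/(σ/√n) = (115.3 - 114)/(7.3/√371) = 3.43. Critical value: ±2.576. Since |3.43| > 2.576, Reject H₀.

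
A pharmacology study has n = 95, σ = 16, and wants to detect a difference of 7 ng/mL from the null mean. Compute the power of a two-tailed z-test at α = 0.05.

SE = σ/√n = 16/√95 = 1.642. Non-centrality λ = d/SE = 7/1.642 = 4.264. Power ≈ Φ(λ - z_{α/2}) = Φ(4.264 - 1.96) = Φ(2.304) = 0.989.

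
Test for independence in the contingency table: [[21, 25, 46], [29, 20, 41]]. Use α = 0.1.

χ² = 2.101. df = 2, critical = 4.605. Fail to reject H₀. No evidence of dependence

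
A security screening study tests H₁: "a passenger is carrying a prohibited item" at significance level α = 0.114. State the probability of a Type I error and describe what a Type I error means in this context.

P(Type I error) = α = 0.114. A Type I error is rejecting H₀ when H₀ is actually true (false positive) — here, concluding that a passenger is carrying a prohibited item when in fact this is not the case. Consequence: detaining an innocent passenger — delay and inconvenience.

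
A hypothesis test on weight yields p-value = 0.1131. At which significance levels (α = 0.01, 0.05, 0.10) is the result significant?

p = 0.1131. Not significant at any of the given levels.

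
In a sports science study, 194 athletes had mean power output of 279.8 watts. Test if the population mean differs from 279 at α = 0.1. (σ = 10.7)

z = (x̄ - μ₀)/(σ/√n) = (279.8 - 279)/(10.7/√194) = 1.041. Critical value: ±1.645. Since |1.041| ≤ 1.645, Fail to reject H₀.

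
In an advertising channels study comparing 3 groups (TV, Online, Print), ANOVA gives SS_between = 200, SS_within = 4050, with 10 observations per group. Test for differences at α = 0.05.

df_between = 2, df_within = 27. F = MS_between/MS_within = 100.0/150.0 = 0.667. F_crit ≈ 3.354. Fail to reject H₀.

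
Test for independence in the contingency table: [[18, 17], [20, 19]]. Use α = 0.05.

χ² = 0.0. df = 1, critical = 3.841. Fail to reject H₀. No evidence of dependence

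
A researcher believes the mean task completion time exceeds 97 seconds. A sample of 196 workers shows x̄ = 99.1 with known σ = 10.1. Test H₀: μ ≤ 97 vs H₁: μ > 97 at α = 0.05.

z = 2.911. Critical value: 1.645. Reject H₀.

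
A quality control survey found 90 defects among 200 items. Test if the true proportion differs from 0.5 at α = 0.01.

p̂ = 0.45, p₀ = 0.5. z = (p̂ - p₀)/√(p₀(1-p₀)/n) = -1.414. Critical: ±2.576. Fail to reject H₀.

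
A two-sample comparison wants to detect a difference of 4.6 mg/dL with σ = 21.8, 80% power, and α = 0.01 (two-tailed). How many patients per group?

n per group = 2(z_α/2 + z_β)²σ²/d² = 2×(2.576 + 0.84)²×21.8²/4.6² = 524.2 → n = 525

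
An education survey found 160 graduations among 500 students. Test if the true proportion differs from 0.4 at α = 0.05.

p̂ = 0.32, p₀ = 0.4. z = (p̂ - p₀)/√(p₀(1-p₀)/n) = -3.651. Critical: ±1.96. Reject H₀.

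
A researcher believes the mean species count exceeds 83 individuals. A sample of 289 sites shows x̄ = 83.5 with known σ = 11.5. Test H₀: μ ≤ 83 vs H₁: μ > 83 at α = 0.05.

z = 0.739. Critical value: 1.645. Fail to reject H₀.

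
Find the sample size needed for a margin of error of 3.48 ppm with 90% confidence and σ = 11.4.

n = (z*σ/E)² = (1.645×11.4/3.48)² = 29.04 → n = 30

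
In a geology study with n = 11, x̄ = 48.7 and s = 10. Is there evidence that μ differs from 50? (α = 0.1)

t = (x̄ - μ₀)/(s/√n) = (48.7 - 50)/(10/√11) = -0.431. df = 10, critical t = ±1.812. Fail to reject H₀.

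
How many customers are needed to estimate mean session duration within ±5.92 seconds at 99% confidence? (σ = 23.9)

n = (z*σ/E)² = (2.576×23.9/5.92)² = 108.2 → n = 109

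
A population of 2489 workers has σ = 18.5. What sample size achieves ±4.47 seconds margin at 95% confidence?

Without FPC: n₀ = (1.96×18.5/4.47)² = 65.802. With FPC: n = n₀N/(n₀+N-1) = 64.1 → n = 65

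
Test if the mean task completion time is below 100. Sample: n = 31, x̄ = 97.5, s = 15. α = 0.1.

t = (97.5 - 100)/(15/√31) = -0.928, df = 30. Critical t = -1.31. Fail to reject H₀.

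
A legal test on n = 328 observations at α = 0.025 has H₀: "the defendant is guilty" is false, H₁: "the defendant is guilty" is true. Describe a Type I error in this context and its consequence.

Type I error: rejecting H₀ when it is true — concluding that the defendant is guilty when in fact it is not. Consequence: convicting an innocent person.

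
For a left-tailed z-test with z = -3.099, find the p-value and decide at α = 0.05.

p = P(Z < -3.099) = Φ(-3.099) ≈ 0.001. Since p < 0.05, reject H₀ (significant) at α = 0.05.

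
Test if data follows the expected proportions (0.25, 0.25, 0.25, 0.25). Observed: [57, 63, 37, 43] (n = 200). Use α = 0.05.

Expected: [50.0, 50.0, 50.0, 50.0]. χ² = 8.72. df = 3, critical = 7.815. Reject H₀.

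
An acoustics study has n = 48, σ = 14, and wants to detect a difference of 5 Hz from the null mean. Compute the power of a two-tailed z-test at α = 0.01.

SE = σ/√n = 14/√48 = 2.021. Non-centrality λ = d/SE = 5/2.021 = 2.474. Power ≈ Φ(λ - z_{α/2}) = Φ(2.474 - 2.576) = Φ(-0.102) = 0.46.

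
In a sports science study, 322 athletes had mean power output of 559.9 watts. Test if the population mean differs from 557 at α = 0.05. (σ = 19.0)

z = (x̄ - μ₀)/(σ/√n) = (559.9 - 557)/(19.0/√322) = 2.739. Critical value: ±1.96. Since |2.739| > 1.96, Reject H₀.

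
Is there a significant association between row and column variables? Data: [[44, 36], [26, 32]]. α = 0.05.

χ² = 1.392. df = 1, critical = 3.841. Fail to reject H₀. No evidence of dependence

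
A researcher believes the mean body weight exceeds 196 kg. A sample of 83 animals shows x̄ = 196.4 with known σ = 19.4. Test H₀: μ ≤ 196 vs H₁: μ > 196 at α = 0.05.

z = 0.188. Critical value: 1.645. Fail to reject H₀.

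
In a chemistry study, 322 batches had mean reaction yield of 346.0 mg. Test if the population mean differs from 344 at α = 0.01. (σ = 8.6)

z = (x̄ - μ₀)/(σ/√n) = (346.0 - 344)/(8.6/√322) = 4.173. Critical value: ±2.576. Since |4.173| > 2.576, Reject H₀.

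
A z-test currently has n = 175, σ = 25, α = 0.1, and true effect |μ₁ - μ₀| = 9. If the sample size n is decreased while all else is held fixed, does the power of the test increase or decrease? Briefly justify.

Power decreases: a smaller n inflates the standard error σ/√n, pulling the sampling distribution under H₁ back toward the critical value.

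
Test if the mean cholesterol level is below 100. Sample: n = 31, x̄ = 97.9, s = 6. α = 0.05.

t = (97.9 - 100)/(6/√31) = -1.949, df = 30. Critical t = -1.697. Reject H₀.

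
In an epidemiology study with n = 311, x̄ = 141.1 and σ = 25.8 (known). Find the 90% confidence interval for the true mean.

CI = x̄ ± z*(σ/√n) = 141.1 ± 1.645(25.8/√311) = 141.1 ± 2.41 = (138.69, 143.51)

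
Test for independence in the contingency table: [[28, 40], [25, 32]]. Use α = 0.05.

χ² = 0.091. df = 1, critical = 3.841. Fail to reject H₀. No evidence of dependence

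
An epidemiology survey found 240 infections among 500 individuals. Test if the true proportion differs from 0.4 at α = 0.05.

p̂ = 0.48, p₀ = 0.4. z = (p̂ - p₀)/√(p₀(1-p₀)/n) = 3.651. Critical: ±1.96. Reject H₀.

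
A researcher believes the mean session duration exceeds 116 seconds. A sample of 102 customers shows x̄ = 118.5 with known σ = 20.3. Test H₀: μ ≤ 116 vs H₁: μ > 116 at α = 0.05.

z = 1.244. Critical value: 1.645. Fail to reject H₀.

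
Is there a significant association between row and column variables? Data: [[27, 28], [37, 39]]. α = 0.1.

χ² = 0.002. df = 1, critical = 2.706. Fail to reject H₀. No evidence of dependence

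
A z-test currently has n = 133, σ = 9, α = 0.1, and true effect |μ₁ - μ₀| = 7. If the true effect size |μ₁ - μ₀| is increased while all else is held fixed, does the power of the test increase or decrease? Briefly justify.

Power increases: a larger true effect increases the non-centrality λ = |μ₁ - μ₀|/(σ/√n).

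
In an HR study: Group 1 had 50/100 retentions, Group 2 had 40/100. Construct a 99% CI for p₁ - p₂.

p̂₁ = 0.5, p̂₂ = 0.4. Difference = 0.1. CI = (-0.08, 0.28)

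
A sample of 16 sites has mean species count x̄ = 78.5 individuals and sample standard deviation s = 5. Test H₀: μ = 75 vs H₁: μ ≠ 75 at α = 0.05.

t = (x̄ - μ₀)/(s/√n) = (78.5 - 75)/(5/√16) = 2.8. df = 15, critical t = ±2.131. Reject H₀.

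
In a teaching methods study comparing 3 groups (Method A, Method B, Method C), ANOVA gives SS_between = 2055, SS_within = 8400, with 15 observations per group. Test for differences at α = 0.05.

df_between = 2, df_within = 42. F = MS_between/MS_within = 1027.5/200.0 = 5.138. F_crit ≈ 3.22. Reject H₀. At least one mean differs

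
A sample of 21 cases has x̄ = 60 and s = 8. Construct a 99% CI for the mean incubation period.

CI = x̄ ± t*(s/√n) = 60 ± 2.845(8/√21) = (55.03, 64.97)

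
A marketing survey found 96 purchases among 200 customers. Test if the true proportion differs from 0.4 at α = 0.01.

p̂ = 0.48, p₀ = 0.4. z = (p̂ - p₀)/√(p₀(1-p₀)/n) = 2.309. Critical: ±2.576. Fail to reject H₀.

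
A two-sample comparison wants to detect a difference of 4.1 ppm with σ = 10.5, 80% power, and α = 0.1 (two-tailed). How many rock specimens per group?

n per group = 2(z_α/2 + z_β)²σ²/d² = 2×(1.645 + 0.84)²×10.5²/4.1² = 81.002 → n = 82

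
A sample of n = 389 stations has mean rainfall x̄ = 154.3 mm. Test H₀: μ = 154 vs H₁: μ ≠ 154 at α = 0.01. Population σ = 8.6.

z = (x̄ - μ₀)/(σ/√n) = (154.3 - 154)/(8.6/√389) = 0.688. Critical value: ±2.576. Since |0.688| ≤ 2.576, Fail to reject H₀.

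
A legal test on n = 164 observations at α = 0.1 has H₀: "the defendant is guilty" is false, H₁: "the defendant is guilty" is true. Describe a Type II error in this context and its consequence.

Type II error: failing to reject H₀ when it is false — concluding that the defendant is guilty is not supported when in fact it is. Consequence: acquitting a guilty person.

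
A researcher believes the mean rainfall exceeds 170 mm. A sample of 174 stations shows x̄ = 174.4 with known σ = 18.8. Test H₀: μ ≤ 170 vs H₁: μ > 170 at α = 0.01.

z = 3.087. Critical value: 2.33. Reject H₀.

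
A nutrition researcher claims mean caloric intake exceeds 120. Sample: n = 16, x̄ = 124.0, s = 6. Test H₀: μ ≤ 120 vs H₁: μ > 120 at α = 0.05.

t = (124.0 - 120)/(6/√16) = 2.667, df = 15. Critical t = 1.753. Reject H₀.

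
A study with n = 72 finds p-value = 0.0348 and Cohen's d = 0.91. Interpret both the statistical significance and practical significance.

Statistically significant (p = 0.0348 < 0.05). Cohen's d = 0.91 indicates a large effect size. Both statistical and practical significance should be considered.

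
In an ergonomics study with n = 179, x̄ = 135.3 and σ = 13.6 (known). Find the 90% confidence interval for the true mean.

CI = x̄ ± z*(σ/√n) = 135.3 ± 1.645(13.6/√179) = 135.3 ± 1.67 = (133.63, 136.97)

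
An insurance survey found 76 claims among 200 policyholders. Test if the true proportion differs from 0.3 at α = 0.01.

p̂ = 0.38, p₀ = 0.3. z = (p̂ - p₀)/√(p₀(1-p₀)/n) = 2.469. Critical: ±2.576. Fail to reject H₀.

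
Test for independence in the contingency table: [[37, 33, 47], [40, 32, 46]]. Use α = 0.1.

χ² = 0.139. df = 2, critical = 4.605. Fail to reject H₀. No evidence of dependence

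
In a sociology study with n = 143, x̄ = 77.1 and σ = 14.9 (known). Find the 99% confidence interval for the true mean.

CI = x̄ ± z*(σ/√n) = 77.1 ± 2.576(14.9/√143) = 77.1 ± 3.21 = (73.89, 80.31)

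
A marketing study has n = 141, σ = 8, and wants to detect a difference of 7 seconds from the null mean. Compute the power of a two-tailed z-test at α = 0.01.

SE = σ/√n = 8/√141 = 0.674. Non-centrality λ = d/SE = 7/0.674 = 10.39. Power ≈ Φ(λ - z_{α/2}) = Φ(10.39 - 2.576) = Φ(7.814) = 1.0.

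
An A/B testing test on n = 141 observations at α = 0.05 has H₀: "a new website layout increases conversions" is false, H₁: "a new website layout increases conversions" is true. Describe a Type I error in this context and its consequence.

Type I error: rejecting H₀ when it is true — concluding that a new website layout increases conversions when in fact it is not. Consequence: rolling out a layout that doesn't actually help — wasted engineering effort.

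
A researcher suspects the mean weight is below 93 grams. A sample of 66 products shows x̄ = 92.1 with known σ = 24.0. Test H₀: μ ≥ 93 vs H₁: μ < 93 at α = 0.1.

z = -0.305. Critical value: -1.28. Fail to reject H₀.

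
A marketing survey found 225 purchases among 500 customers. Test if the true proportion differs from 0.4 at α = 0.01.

p̂ = 0.45, p₀ = 0.4. z = (p̂ - p₀)/√(p₀(1-p₀)/n) = 2.282. Critical: ±2.576. Fail to reject H₀.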